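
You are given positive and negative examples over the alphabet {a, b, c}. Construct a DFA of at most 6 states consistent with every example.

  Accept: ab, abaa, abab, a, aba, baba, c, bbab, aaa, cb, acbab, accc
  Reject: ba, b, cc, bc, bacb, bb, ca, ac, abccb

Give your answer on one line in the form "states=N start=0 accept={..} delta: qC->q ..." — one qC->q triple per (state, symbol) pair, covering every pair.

states=4 start=0 accept={1,3} delta: 0a->1 0b->2 0c->1 1a->0 1b->3 1c->2 2a->2 2b->0 2c->0 3a->3 3b->1 3c->1

Grow the machine one transition at a time. Run the examples from 0; the earliest place one falls off (shortest prefix, ties alphabetical) gets sent to the lowest-numbered state that keeps every Accept/Reject pair distinguishable — a pair clashes when both reach the same state with identical unread suffix — and to a fresh state only if none does.
a: 0a undefined. 0a->0: no, ab/b meet in 0 with "b" left. Open state 1: 0a->1.
b: 0b undefined. 0b->0: no, a/ba meet in 1. 0b->1: no, ab/bb meet in 1 with "b" left. Open state 2: 0b->2.
c: 0c undefined. 0c->0: no, a/ca meet in 1. 0c->1: ok.
aa: 1a undefined. 1a->0: ok.
ab: 1b undefined. 1b->0: no, ab/ca meet in 0. 1b->1: no, abab/b meet in 2. 1b->2: no, ab/b meet in 2. Open state 3: 1b->3.
ac: 1c undefined. 1c->0: no, accc/cc meet in 0. 1c->1: no, a/cc meet in 1. 1c->2: ok.
ba: 2a undefined. 2a->0: no, ab/bacb meet in 3. 2a->1: no, a/ba meet in 1. 2a->2: ok.
bb: 2b undefined. 2b->0: ok.
bc: 2c undefined. 2c->0: ok.
aba: 3a undefined. 3a->0: no, abab/ba meet in 2. 3a->1: no, abaa/bc meet in 0. 3a->2: no, abaa/ba meet in 2. 3a->3: ok.
abc: 3c undefined. 3c->0: no, ab/abccb meet in 3. 3c->1: ok.
abab: 3b undefined. 3b->0: no, abab/bc meet in 0. 3b->1: ok.
All examples now run through 4 states with every (state, symbol) defined. Accept strings end in {1,3}, Reject strings end in {0,2}; accept={1,3}.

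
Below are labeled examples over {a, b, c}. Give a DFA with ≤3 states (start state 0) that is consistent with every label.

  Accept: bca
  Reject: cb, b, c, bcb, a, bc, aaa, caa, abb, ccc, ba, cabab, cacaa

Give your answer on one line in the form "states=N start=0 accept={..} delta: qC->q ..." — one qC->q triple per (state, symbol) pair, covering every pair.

Fold the examples into a partial DFA from state 0: repeatedly fix the first undefined (state, symbol) met by the shortest-then-alphabetical prefix, trying targets in increasing order and rejecting any under which an Accept and a Reject string meet in one state with the same remainder; add a state when all current targets are rejected. Accepting states are where Accept strings end.
a: 0a undefined. 0a->0: ok.
b: 0b undefined. 0b->0: ok.
c: 0c undefined. 0c->0: no, bca/cb meet in 0. Open state 1: 0c->1.
ca: 1a undefined. 1a->0: no, bca/b meet in 0. 1a->1: no, bca/c meet in 1. Open state 2: 1a->2.
cb: 1b undefined. 1b->0: ok.
cc: 1c undefined. 1c->0: ok.
caa: 2a undefined. 2a->0: ok.
cab: 2b undefined. 2b->0: ok.
cac: 2c undefined. 2c->0: ok.
All examples now run through 3 states with every (state, symbol) defined. Accept strings end in {2}, Reject strings end in {0,1}; accept={2}.

states=3 start=0 accept={2} delta: 0a->0 0b->0 0c->1 1a->2 1b->0 1c->0 2a->0 2b->0 2c->0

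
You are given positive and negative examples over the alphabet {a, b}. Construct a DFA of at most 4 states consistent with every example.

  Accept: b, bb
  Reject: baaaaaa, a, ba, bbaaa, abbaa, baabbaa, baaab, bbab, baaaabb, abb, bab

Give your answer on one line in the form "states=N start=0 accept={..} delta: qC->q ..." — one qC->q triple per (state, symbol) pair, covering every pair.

states=2 start=0 accept={0} delta: 0a->1 0b->0 1a->1 1b->1

Fold the examples into a partial DFA from state 0: repeatedly fix the first undefined (state, symbol) met by the shortest-then-alphabetical prefix, trying targets in increasing order and rejecting any under which an Accept and a Reject string meet in one state with the same remainder; add a state when all current targets are rejected. Accepting states are where Accept strings end.
a: 0a undefined. 0a->0: no, bb/abb meet in 0 with "bb" left. Open state 1: 0a->1.
b: 0b undefined. 0b->0: ok.
ab: 1b undefined. 1b->0: no, b/bbab meet in 0. 1b->1: ok.
baa: 1a undefined. 1a->0: no, b/baaaaaa meet in 0. 1a->1: ok.
All examples now run through 2 states with every (state, symbol) defined. Accept strings end in {0}, Reject strings end in {1}; accept={0}.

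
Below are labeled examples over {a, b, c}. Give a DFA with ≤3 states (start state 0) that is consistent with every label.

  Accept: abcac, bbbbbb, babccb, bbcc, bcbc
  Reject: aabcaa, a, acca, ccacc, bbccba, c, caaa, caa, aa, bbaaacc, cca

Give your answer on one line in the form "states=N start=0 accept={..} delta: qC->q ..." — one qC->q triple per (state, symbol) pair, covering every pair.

states=3 start=0 accept={1,2} delta: 0a->0 0b->1 0c->0 1a->0 1b->1 1c->2 2a->1 2b->1 2c->1

Fold the examples into a partial DFA from state 0: repeatedly fix the first undefined (state, symbol) met by the shortest-then-alphabetical prefix, trying targets in increasing order and rejecting any under which an Accept and a Reject string meet in one state with the same remainder; add a state when all current targets are rejected. Accepting states are where Accept strings end.
a: 0a undefined. 0a->0: ok.
b: 0b undefined. 0b->0: no, bbbbbb/a meet in 0. Open state 1: 0b->1.
c: 0c undefined. 0c->0: ok.
ba: 1a undefined. 1a->0: ok.
bb: 1b undefined. 1b->0: no, bbbbbb/a meet in 0. 1b->1: ok.
bc: 1c undefined. 1c->0: no, abcac/aabcaa meet in 0. 1c->1: no, abcac/aabcaa meet in 0. Open state 2: 1c->2.
bcb: 2b undefined. 2b->0: no, bcbc/a meet in 0. 2b->1: ok.
abca: 2a undefined. 2a->0: no, abcac/aabcaa meet in 0. 2a->1: ok.
bbcc: 2c undefined. 2c->0: no, bbcc/aabcaa meet in 0. 2c->1: ok.
All examples now run through 3 states with every (state, symbol) defined. Accept strings end in {1,2}, Reject strings end in {0}; accept={1,2}.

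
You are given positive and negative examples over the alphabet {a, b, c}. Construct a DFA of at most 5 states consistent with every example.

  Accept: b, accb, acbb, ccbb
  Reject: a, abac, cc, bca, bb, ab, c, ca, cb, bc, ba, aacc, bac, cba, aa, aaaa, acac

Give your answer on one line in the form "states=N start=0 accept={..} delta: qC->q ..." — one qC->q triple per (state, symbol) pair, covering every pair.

Fold the examples into a partial DFA from state 0: repeatedly fix the first undefined (state, symbol) met by the shortest-then-alphabetical prefix, trying targets in increasing order and rejecting any under which an Accept and a Reject string meet in one state with the same remainder; add a state when all current targets are rejected. Accepting states are where Accept strings end.
a: 0a undefined. 0a->0: no, b/ab meet in 0 with "b" left. Open state 1: 0a->1.
b: 0b undefined. 0b->0: no, b/bb meet in 0. 0b->1: no, b/a meet in 1. Open state 2: 0b->2.
c: 0c undefined. 0c->0: no, b/cb meet in 2. 0c->1: ok.
aa: 1a undefined. 1a->0: ok.
ab: 1b undefined. 1b->0: ok.
ac: 1c undefined. 1c->0: no, accb/abac meet in 0. 1c->1: no, accb/ab meet in 0. 1c->2: no, b/abac meet in 2. Open state 3: 1c->3.
ba: 2a undefined. 2a->0: ok.
bb: 2b undefined. 2b->0: ok.
bc: 2c undefined. 2c->0: ok.
aca: 3a undefined. 3a->0: ok.
acb: 3b undefined. 3b->0: ok.
acc: 3c undefined. 3c->0: ok.
All examples now run through 4 states with every (state, symbol) defined. Accept strings end in {2}, Reject strings end in {0,1,3}; accept={2}.

states=4 start=0 accept={2} delta: 0a->1 0b->2 0c->1 1a->0 1b->0 1c->3 2a->0 2b->0 2c->0 3a->0 3b->0 3c->0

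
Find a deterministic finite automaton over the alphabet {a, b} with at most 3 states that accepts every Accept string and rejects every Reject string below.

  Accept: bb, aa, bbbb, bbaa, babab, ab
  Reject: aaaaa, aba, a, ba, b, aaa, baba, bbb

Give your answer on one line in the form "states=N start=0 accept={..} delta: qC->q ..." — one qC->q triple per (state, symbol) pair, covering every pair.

states=3 start=0 accept={0} delta: 0a->1 0b->2 1a->0 1b->0 2a->1 2b->0

Grow the machine one transition at a time. Run the examples from 0; the earliest place one falls off (shortest prefix, ties alphabetical) gets sent to the lowest-numbered state that keeps every Accept/Reject pair distinguishable — a pair clashes when both reach the same state with identical unread suffix — and to a fresh state only if none does.
a: 0a undefined. 0a->0: no, aa/aaaaa meet in 0. Open state 1: 0a->1.
b: 0b undefined. 0b->0: no, bb/b meet in 0. 0b->1: no, aa/ba meet in 1 with "a" left. Open state 2: 0b->2.
aa: 1a undefined. 1a->0: ok.
ab: 1b undefined. 1b->0: ok.
ba: 2a undefined. 2a->0: no, aa/ba meet in 0. 2a->1: ok.
bb: 2b undefined. 2b->0: ok.
All examples now run through 3 states with every (state, symbol) defined. Accept strings end in {0}, Reject strings end in {1,2}; accept={0}.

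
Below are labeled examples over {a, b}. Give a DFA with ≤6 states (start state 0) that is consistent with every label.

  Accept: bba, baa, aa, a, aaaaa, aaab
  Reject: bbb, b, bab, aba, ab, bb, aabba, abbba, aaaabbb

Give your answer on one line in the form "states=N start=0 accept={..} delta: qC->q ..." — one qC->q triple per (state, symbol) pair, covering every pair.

states=4 start=0 accept={1,2} delta: 0a->1 0b->0 1a->2 1b->3 2a->2 2b->1 3a->0 3b->3

Fold the examples into a partial DFA from state 0: repeatedly fix the first undefined (state, symbol) met by the shortest-then-alphabetical prefix, trying targets in increasing order and rejecting any under which an Accept and a Reject string meet in one state with the same remainder; add a state when all current targets are rejected. Accepting states are where Accept strings end.
a: 0a undefined. 0a->0: no, bba/aabba meet in 0 with "bba" left. Open state 1: 0a->1.
b: 0b undefined. 0b->0: ok.
aa: 1a undefined. 1a->0: no, bba/aabba meet in 1. 1a->1: no, aaab/bab meet in 1 with "b" left. Open state 2: 1a->2.
ab: 1b undefined. 1b->0: no, bba/aba meet in 1. 1b->1: no, bba/bab meet in 1. 1b->2: no, baa/bab meet in 2. Open state 3: 1b->3.
aaa: 2a undefined. 2a->0: no, aaab/bbb meet in 0. 2a->1: no, aaab/bab meet in 3. 2a->2: ok.
aab: 2b undefined. 2b->0: no, bba/aabba meet in 1. 2b->1: ok.
aba: 3a undefined. 3a->0: ok.
abb: 3b undefined. 3b->0: no, bba/abbba meet in 1. 3b->1: no, bba/aaaabbb meet in 1. 3b->2: no, baa/abbba meet in 2. 3b->3: ok.
All examples now run through 4 states with every (state, symbol) defined. Accept strings end in {1,2}, Reject strings end in {0,3}; accept={1,2}.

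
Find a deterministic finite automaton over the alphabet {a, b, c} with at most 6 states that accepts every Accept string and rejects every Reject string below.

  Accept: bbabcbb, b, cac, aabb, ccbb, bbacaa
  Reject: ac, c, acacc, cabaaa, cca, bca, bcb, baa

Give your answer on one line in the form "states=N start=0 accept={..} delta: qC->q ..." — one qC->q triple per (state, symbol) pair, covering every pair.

Grow the machine one transition at a time. Run the examples from 0; the earliest place one falls off (shortest prefix, ties alphabetical) gets sent to the lowest-numbered state that keeps every Accept/Reject pair distinguishable — a pair clashes when both reach the same state with identical unread suffix — and to a fresh state only if none does.
a: 0a undefined. 0a->0: ok.
b: 0b undefined. 0b->0: no, b/baa meet in 0. Open state 1: 0b->1.
c: 0c undefined. 0c->0: no, cac/ac meet in 0. 0c->1: no, b/ac meet in 1. Open state 2: 0c->2.
ba: 1a undefined. 1a->0: ok.
bb: 1b undefined. 1b->0: no, aabb/baa meet in 0. 1b->1: ok.
bc: 1c undefined. 1c->0: no, bbabcbb/bcb meet in 1. 1c->1: no, bbabcbb/bcb meet in 1. 1c->2: ok.
ca: 2a undefined. 2a->0: no, cac/ac meet in 2. 2a->1: no, b/bca meet in 1. 2a->2: no, bbacaa/ac meet in 2. Open state 3: 2a->3.
cc: 2c undefined. 2c->0: ok.
bcb: 2b undefined. 2b->0: ok.
cab: 3b undefined. 3b->0: ok.
cac: 3c undefined. 3c->0: no, cac/cabaaa meet in 0. 3c->1: ok.
bbacaa: 3a undefined. 3a->0: no, bbacaa/cabaaa meet in 0. 3a->1: ok.
All examples now run through 4 states with every (state, symbol) defined. Accept strings end in {1}, Reject strings end in {0,2,3}; accept={1}.

states=4 start=0 accept={1} delta: 0a->0 0b->1 0c->2 1a->0 1b->1 1c->2 2a->3 2b->0 2c->0 3a->1 3b->0 3c->1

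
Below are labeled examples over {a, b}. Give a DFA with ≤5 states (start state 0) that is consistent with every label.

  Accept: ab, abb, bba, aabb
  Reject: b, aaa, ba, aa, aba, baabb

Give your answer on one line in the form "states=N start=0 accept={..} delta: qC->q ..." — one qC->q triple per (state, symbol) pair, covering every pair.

Fold the examples into a partial DFA from state 0: repeatedly fix the first undefined (state, symbol) met by the shortest-then-alphabetical prefix, trying targets in increasing order and rejecting any under which an Accept and a Reject string meet in one state with the same remainder; add a state when all current targets are rejected. Accepting states are where Accept strings end.
a: 0a undefined. 0a->0: no, ab/b meet in 0 with "b" left. Open state 1: 0a->1.
b: 0b undefined. 0b->0: no, bba/ba meet in 1. 0b->1: no, bba/aba meet in 1 with "ba" left. Open state 2: 0b->2.
aa: 1a undefined. 1a->0: ok.
ab: 1b undefined. 1b->0: no, ab/aa meet in 0. 1b->1: no, ab/aaa meet in 1. 1b->2: no, ab/b meet in 2. Open state 3: 1b->3.
ba: 2a undefined. 2a->0: no, abb/baabb meet in 3 with "b" left. 2a->1: no, aabb/baabb meet in 2 with "b" left. 2a->2: ok.
bb: 2b undefined. 2b->0: no, bba/aaa meet in 1. 2b->1: no, ab/baabb meet in 3. 2b->2: no, bba/b meet in 2. 2b->3: no, abb/baabb meet in 3 with "b" left. Open state 4: 2b->4.
aba: 3a undefined. 3a->0: ok.
abb: 3b undefined. 3b->0: no, abb/aa meet in 0. 3b->1: no, abb/aaa meet in 1. 3b->2: no, abb/b meet in 2. 3b->3: ok.
bba: 4a undefined. 4a->0: no, bba/aa meet in 0. 4a->1: no, bba/aaa meet in 1. 4a->2: no, bba/b meet in 2. 4a->3: ok.
baabb: 4b undefined. 4b->0: ok.
All examples now run through 5 states with every (state, symbol) defined. Accept strings end in {3,4}, Reject strings end in {0,1,2}; accept={3,4}.

states=5 start=0 accept={3,4} delta: 0a->1 0b->2 1a->0 1b->3 2a->2 2b->4 3a->0 3b->3 4a->3 4b->0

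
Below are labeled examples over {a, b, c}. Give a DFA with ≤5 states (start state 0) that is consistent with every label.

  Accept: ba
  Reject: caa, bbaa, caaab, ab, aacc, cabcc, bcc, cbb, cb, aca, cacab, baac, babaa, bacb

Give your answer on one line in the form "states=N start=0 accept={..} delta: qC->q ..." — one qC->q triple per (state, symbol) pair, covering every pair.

states=3 start=0 accept={2} delta: 0a->0 0b->1 0c->0 1a->2 1b->0 1c->0 2a->0 2b->0 2c->0

State merging on the prefix tree: take the shortest (then alphabetical) example prefix whose next move is undefined and point that move at state 0, else 1, else 2, ...; a target is out if some Accept/Reject pair would then sit in one state with the same input left (inseparable). If every existing state is out, open a new one.
a: 0a undefined. 0a->0: ok.
b: 0b undefined. 0b->0: no, ba/bbaa meet in 0. Open state 1: 0b->1.
c: 0c undefined. 0c->0: ok.
ba: 1a undefined. 1a->0: no, ba/caa meet in 0. 1a->1: no, ba/caaab meet in 1. Open state 2: 1a->2.
bb: 1b undefined. 1b->0: ok.
bc: 1c undefined. 1c->0: ok.
baa: 2a undefined. 2a->0: ok.
bab: 2b undefined. 2b->0: ok.
bac: 2c undefined. 2c->0: ok.
All examples now run through 3 states with every (state, symbol) defined. Accept strings end in {2}, Reject strings end in {0,1}; accept={2}.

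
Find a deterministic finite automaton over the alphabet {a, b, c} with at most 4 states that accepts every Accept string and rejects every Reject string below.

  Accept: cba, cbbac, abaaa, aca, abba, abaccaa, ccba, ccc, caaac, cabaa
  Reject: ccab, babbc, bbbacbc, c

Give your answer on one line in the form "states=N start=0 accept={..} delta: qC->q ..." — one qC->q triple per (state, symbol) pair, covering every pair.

states=4 start=0 accept={0,2} delta: 0a->0 0b->0 0c->1 1a->2 1b->1 1c->3 2a->1 2b->0 2c->0 3a->1 3b->0 3c->0

State merging on the prefix tree: take the shortest (then alphabetical) example prefix whose next move is undefined and point that move at state 0, else 1, else 2, ...; a target is out if some Accept/Reject pair would then sit in one state with the same input left (inseparable). If every existing state is out, open a new one.
a: 0a undefined. 0a->0: ok.
b: 0b undefined. 0b->0: ok.
c: 0c undefined. 0c->0: no, cba/ccab meet in 0. Open state 1: 0c->1.
ca: 1a undefined. 1a->0: no, caaac/babbc meet in 1. 1a->1: no, aca/babbc meet in 1. Open state 2: 1a->2.
cb: 1b undefined. 1b->0: no, cbbac/babbc meet in 1. 1b->1: ok.
cc: 1c undefined. 1c->0: no, abaaa/ccab meet in 0. 1c->1: no, ccc/babbc meet in 1. 1c->2: no, cba/bbbacbc meet in 2. Open state 3: 1c->3.
caa: 2a undefined. 2a->0: no, caaac/babbc meet in 1. 2a->1: ok.
cab: 2b undefined. 2b->0: ok.
cca: 3a undefined. 3a->0: no, abaaa/ccab meet in 0. 3a->1: ok.
ccb: 3b undefined. 3b->0: ok.
ccc: 3c undefined. 3c->0: ok.
caaac: 2c undefined. 2c->0: ok.
All examples now run through 4 states with every (state, symbol) defined. Accept strings end in {0,2}, Reject strings end in {1,3}; accept={0,2}.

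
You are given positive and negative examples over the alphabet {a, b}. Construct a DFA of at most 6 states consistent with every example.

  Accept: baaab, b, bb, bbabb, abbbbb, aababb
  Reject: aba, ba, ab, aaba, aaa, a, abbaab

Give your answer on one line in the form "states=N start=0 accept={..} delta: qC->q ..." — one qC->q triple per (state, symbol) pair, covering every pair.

Fold the examples into a partial DFA from state 0: repeatedly fix the first undefined (state, symbol) met by the shortest-then-alphabetical prefix, trying targets in increasing order and rejecting any under which an Accept and a Reject string meet in one state with the same remainder; add a state when all current targets are rejected. Accepting states are where Accept strings end.
a: 0a undefined. 0a->0: no, b/ab meet in 0 with "b" left. Open state 1: 0a->1.
b: 0b undefined. 0b->0: ok.
aa: 1a undefined. 1a->0: no, baaab/ab meet in 1 with "b" left. 1a->1: no, baaab/ab meet in 1 with "b" left. Open state 2: 1a->2.
ab: 1b undefined. 1b->0: no, b/ab meet in 0. 1b->1: no, baaab/abbaab meet in 2 with "ab" left. 1b->2: ok.
aaa: 2a undefined. 2a->0: no, baaab/aba meet in 0. 2a->1: no, baaab/ab meet in 2. 2a->2: ok.
aab: 2b undefined. 2b->0: no, baaab/abbaab meet in 0. 2b->1: no, baaab/ba meet in 1. 2b->2: no, baaab/aba meet in 2. Open state 3: 2b->3.
aaba: 3a undefined. 3a->0: no, b/aaba meet in 0. 3a->1: no, baaab/abbaab meet in 3. 3a->2: no, baaab/abbaab meet in 3. 3a->3: no, baaab/aaba meet in 3. Open state 4: 3a->4.
abbb: 3b undefined. 3b->0: ok.
aabab: 4b undefined. 4b->0: ok.
abbaa: 4a undefined. 4a->0: no, b/abbaab meet in 0. 4a->1: ok.
All examples now run through 5 states with every (state, symbol) defined. Accept strings end in {0,3}, Reject strings end in {1,2,4}; accept={0,3}.

states=5 start=0 accept={0,3} delta: 0a->1 0b->0 1a->2 1b->2 2a->2 2b->3 3a->4 3b->0 4a->1 4b->0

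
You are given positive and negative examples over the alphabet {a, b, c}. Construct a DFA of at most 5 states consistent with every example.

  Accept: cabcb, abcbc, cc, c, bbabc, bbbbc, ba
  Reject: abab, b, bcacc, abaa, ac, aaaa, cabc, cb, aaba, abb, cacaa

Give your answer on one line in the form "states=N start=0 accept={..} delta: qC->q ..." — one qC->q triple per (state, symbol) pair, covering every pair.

Fold the examples into a partial DFA from state 0: repeatedly fix the first undefined (state, symbol) met by the shortest-then-alphabetical prefix, trying targets in increasing order and rejecting any under which an Accept and a Reject string meet in one state with the same remainder; add a state when all current targets are rejected. Accepting states are where Accept strings end.
a: 0a undefined. 0a->0: no, c/ac meet in 0 with "c" left. Open state 1: 0a->1.
b: 0b undefined. 0b->0: ok.
c: 0c undefined. 0c->0: no, cc/b meet in 0. 0c->1: no, cc/ac meet in 1 with "c" left. Open state 2: 0c->2.
aa: 1a undefined. 1a->0: no, ba/aaba meet in 1. 1a->1: no, ba/aaaa meet in 1. 1a->2: ok.
ab: 1b undefined. 1b->0: no, c/abaa meet in 2. 1b->1: no, bbabc/ac meet in 1 with "c" left. 1b->2: ok.
ac: 1c undefined. 1c->0: ok.
ca: 2a undefined. 2a->0: no, cabcb/cb meet in 2 with "b" left. 2a->1: no, cc/cabc meet in 2 with "c" left. 2a->2: no, c/abaa meet in 2. Open state 3: 2a->3.
cb: 2b undefined. 2b->0: no, ba/aaba meet in 1. 2b->1: no, c/aaba meet in 2. 2b->2: no, c/cb meet in 2. 2b->3: ok.
cc: 2c undefined. 2c->0: no, cc/b meet in 0. 2c->1: ok.
cab: 3b undefined. 3b->0: no, cabcb/cb meet in 3. 3b->1: no, cabcb/b meet in 0. 3b->2: no, cabcb/abab meet in 2. 3b->3: ok.
cac: 3c undefined. 3c->0: no, cabcb/b meet in 0. 3c->1: no, abcbc/cabc meet in 1. 3c->2: no, cabcb/abab meet in 3. 3c->3: no, cabcb/abab meet in 3. Open state 4: 3c->4.
aaaa: 3a undefined. 3a->0: ok.
caca: 4a undefined. 4a->0: no, abcbc/cacaa meet in 1. 4a->1: no, c/cacaa meet in 2. 4a->2: ok.
bcacc: 4c undefined. 4c->0: ok.
cabcb: 4b undefined. 4b->0: no, cabcb/b meet in 0. 4b->1: ok.
All examples now run through 5 states with every (state, symbol) defined. Accept strings end in {1,2}, Reject strings end in {0,3,4}; accept={1,2}.

states=5 start=0 accept={1,2} delta: 0a->1 0b->0 0c->2 1a->2 1b->2 1c->0 2a->3 2b->3 2c->1 3a->0 3b->3 3c->4 4a->2 4b->1 4c->0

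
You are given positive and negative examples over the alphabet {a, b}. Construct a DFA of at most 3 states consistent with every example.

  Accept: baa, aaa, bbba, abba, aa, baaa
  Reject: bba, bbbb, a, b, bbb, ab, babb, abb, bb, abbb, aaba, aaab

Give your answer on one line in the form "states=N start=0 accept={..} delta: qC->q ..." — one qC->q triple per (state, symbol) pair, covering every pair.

states=3 start=0 accept={2} delta: 0a->1 0b->1 1a->2 1b->0 2a->2 2b->0

State merging on the prefix tree: take the shortest (then alphabetical) example prefix whose next move is undefined and point that move at state 0, else 1, else 2, ...; a target is out if some Accept/Reject pair would then sit in one state with the same input left (inseparable). If every existing state is out, open a new one.
a: 0a undefined. 0a->0: no, aaa/a meet in 0. Open state 1: 0a->1.
b: 0b undefined. 0b->0: no, bbba/bba meet in 1. 0b->1: ok.
aa: 1a undefined. 1a->0: no, baa/a meet in 1. 1a->1: no, baa/a meet in 1. Open state 2: 1a->2.
ab: 1b undefined. 1b->0: ok.
aaa: 2a undefined. 2a->0: no, baa/bbbb meet in 0. 2a->1: no, baa/bba meet in 1. 2a->2: ok.
aab: 2b undefined. 2b->0: ok.
All examples now run through 3 states with every (state, symbol) defined. Accept strings end in {2}, Reject strings end in {0,1}; accept={2}.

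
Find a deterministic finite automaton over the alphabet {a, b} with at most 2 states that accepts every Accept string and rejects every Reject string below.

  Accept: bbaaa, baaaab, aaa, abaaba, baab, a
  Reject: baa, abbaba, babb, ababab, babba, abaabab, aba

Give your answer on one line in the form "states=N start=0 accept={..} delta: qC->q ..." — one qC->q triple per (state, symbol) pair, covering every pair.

states=2 start=0 accept={0} delta: 0a->0 0b->1 1a->1 1b->0

Grow the machine one transition at a time. Run the examples from 0; the earliest place one falls off (shortest prefix, ties alphabetical) gets sent to the lowest-numbered state that keeps every Accept/Reject pair distinguishable — a pair clashes when both reach the same state with identical unread suffix — and to a fresh state only if none does.
a: 0a undefined. 0a->0: ok.
b: 0b undefined. 0b->0: no, bbaaa/baa meet in 0. Open state 1: 0b->1.
ba: 1a undefined. 1a->0: no, baaaab/ababab meet in 1. 1a->1: ok.
bb: 1b undefined. 1b->0: ok.
All examples now run through 2 states with every (state, symbol) defined. Accept strings end in {0}, Reject strings end in {1}; accept={0}.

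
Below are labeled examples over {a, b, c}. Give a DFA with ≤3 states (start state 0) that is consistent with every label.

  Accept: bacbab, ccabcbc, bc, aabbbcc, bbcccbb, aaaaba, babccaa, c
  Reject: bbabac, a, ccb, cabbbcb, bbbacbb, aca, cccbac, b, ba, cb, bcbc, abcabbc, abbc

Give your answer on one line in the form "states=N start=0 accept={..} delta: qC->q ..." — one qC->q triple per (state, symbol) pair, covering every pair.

states=3 start=0 accept={2} delta: 0a->1 0b->0 0c->2 1a->1 1b->2 1c->0 2a->2 2b->1 2c->0

State merging on the prefix tree: take the shortest (then alphabetical) example prefix whose next move is undefined and point that move at state 0, else 1, else 2, ...; a target is out if some Accept/Reject pair would then sit in one state with the same input left (inseparable). If every existing state is out, open a new one.
a: 0a undefined. 0a->0: no, aaaaba/ba meet in 0 with "ba" left. Open state 1: 0a->1.
b: 0b undefined. 0b->0: ok.
c: 0c undefined. 0c->0: no, bc/ccb meet in 0. 0c->1: no, bc/a meet in 1. Open state 2: 0c->2.
aa: 1a undefined. 1a->0: no, aaaaba/a meet in 1. 1a->1: ok.
ab: 1b undefined. 1b->0: no, bc/abbc meet in 2. 1b->1: no, aaaaba/a meet in 1. 1b->2: ok.
ac: 1c undefined. 1c->0: ok.
ca: 2a undefined. 2a->0: no, bacbab/bbabac meet in 2. 2a->1: no, aaaaba/a meet in 1. 2a->2: ok.
cb: 2b undefined. 2b->0: no, bacbab/bcbc meet in 2. 2b->1: ok.
cc: 2c undefined. 2c->0: ok.
All examples now run through 3 states with every (state, symbol) defined. Accept strings end in {2}, Reject strings end in {0,1}; accept={2}.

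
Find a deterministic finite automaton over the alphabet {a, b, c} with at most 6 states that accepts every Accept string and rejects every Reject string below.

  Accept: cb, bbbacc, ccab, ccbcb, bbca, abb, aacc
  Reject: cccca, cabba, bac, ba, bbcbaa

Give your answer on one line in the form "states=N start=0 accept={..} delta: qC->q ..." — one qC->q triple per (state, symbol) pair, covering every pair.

states=4 start=0 accept={2} delta: 0a->0 0b->1 0c->1 1a->0 1b->2 1c->2 2a->1 2b->0 2c->3 3a->2 3b->0 3c->0

Fold the examples into a partial DFA from state 0: repeatedly fix the first undefined (state, symbol) met by the shortest-then-alphabetical prefix, trying targets in increasing order and rejecting any under which an Accept and a Reject string meet in one state with the same remainder; add a state when all current targets are rejected. Accepting states are where Accept strings end.
a: 0a undefined. 0a->0: ok.
b: 0b undefined. 0b->0: no, abb/ba meet in 0. Open state 1: 0b->1.
c: 0c undefined. 0c->0: no, aacc/cccca meet in 0. 0c->1: ok.
ba: 1a undefined. 1a->0: ok.
bb: 1b undefined. 1b->0: no, cb/cabba meet in 0. 1b->1: no, cb/bac meet in 1. Open state 2: 1b->2.
cc: 1c undefined. 1c->0: no, ccab/bac meet in 1. 1c->1: no, ccab/bac meet in 1. 1c->2: ok.
bbb: 2b undefined. 2b->0: ok.
bbc: 2c undefined. 2c->0: no, bbca/cccca meet in 0. 2c->1: no, bbca/ba meet in 0. 2c->2: no, bbca/cccca meet in 2 with "a" left. Open state 3: 2c->3.
cca: 2a undefined. 2a->0: no, ccab/bac meet in 1. 2a->1: ok.
bbca: 3a undefined. 3a->0: no, bbca/ba meet in 0. 3a->1: no, bbca/cabba meet in 1. 3a->2: ok.
bbcb: 3b undefined. 3b->0: ok.
cccc: 3c undefined. 3c->0: ok.
All examples now run through 4 states with every (state, symbol) defined. Accept strings end in {2}, Reject strings end in {0,1}; accept={2}.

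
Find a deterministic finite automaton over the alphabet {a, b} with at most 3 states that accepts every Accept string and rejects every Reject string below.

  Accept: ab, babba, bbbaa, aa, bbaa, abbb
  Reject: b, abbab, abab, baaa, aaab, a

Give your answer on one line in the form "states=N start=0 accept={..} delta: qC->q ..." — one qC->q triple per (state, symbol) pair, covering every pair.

states=3 start=0 accept={2} delta: 0a->1 0b->0 1a->2 1b->2 2a->0 2b->1

State merging on the prefix tree: take the shortest (then alphabetical) example prefix whose next move is undefined and point that move at state 0, else 1, else 2, ...; a target is out if some Accept/Reject pair would then sit in one state with the same input left (inseparable). If every existing state is out, open a new one.
a: 0a undefined. 0a->0: no, ab/b meet in 0 with "b" left. Open state 1: 0a->1.
b: 0b undefined. 0b->0: ok.
aa: 1a undefined. 1a->0: no, ab/aaab meet in 1 with "b" left. 1a->1: no, ab/aaab meet in 1 with "b" left. Open state 2: 1a->2.
ab: 1b undefined. 1b->0: no, ab/b meet in 0. 1b->1: no, ab/a meet in 1. 1b->2: ok.
aaa: 2a undefined. 2a->0: ok.
abb: 2b undefined. 2b->0: no, ab/abbab meet in 2. 2b->1: ok.
All examples now run through 3 states with every (state, symbol) defined. Accept strings end in {2}, Reject strings end in {0,1}; accept={2}.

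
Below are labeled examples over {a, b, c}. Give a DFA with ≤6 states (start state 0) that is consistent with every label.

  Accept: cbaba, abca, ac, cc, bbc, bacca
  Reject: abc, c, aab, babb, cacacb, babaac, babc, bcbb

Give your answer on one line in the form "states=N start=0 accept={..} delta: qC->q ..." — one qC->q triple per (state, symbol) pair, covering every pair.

State merging on the prefix tree: take the shortest (then alphabetical) example prefix whose next move is undefined and point that move at state 0, else 1, else 2, ...; a target is out if some Accept/Reject pair would then sit in one state with the same input left (inseparable). If every existing state is out, open a new one.
a: 0a undefined. 0a->0: no, ac/c meet in 0 with "c" left. Open state 1: 0a->1.
b: 0b undefined. 0b->0: no, bbc/c meet in 0 with "c" left. 0b->1: no, bbc/abc meet in 1 with "bc" left. Open state 2: 0b->2.
c: 0c undefined. 0c->0: no, cc/c meet in 0. 0c->1: ok.
aa: 1a undefined. 1a->0: ok.
ab: 1b undefined. 1b->0: no, cbaba/abc meet in 1. 1b->1: no, ac/abc meet in 1 with "c" left. 1b->2: ok.
ac: 1c undefined. 1c->0: ok.
ba: 2a undefined. 2a->0: no, cbaba/babaac meet in 0. 2a->1: no, cbaba/c meet in 1. 2a->2: no, bbc/babc meet in 2 with "bc" left. Open state 3: 2a->3.
bb: 2b undefined. 2b->0: no, bbc/c meet in 1. 2b->1: ok.
bc: 2c undefined. 2c->0: no, abca/c meet in 1. 2c->1: ok.
bab: 3b undefined. 3b->0: no, cbaba/abc meet in 1. 3b->1: no, cbaba/babaac meet in 0. 3b->2: ok.
bac: 3c undefined. 3c->0: ok.
babaa: 3a undefined. 3a->0: ok.
All examples now run through 4 states with every (state, symbol) defined. Accept strings end in {0,3}, Reject strings end in {1,2}; accept={0,3}.

states=4 start=0 accept={0,3} delta: 0a->1 0b->2 0c->1 1a->0 1b->2 1c->0 2a->3 2b->1 2c->1 3a->0 3b->2 3c->0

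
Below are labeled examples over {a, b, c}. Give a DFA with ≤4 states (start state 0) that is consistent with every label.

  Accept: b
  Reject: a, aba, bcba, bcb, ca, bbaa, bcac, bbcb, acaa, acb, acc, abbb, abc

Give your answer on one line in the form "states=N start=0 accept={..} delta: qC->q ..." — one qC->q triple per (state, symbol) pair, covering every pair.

states=3 start=0 accept={1} delta: 0a->0 0b->1 0c->1 1a->0 1b->2 1c->2 2a->1 2b->0 2c->1

Grow the machine one transition at a time. Run the examples from 0; the earliest place one falls off (shortest prefix, ties alphabetical) gets sent to the lowest-numbered state that keeps every Accept/Reject pair distinguishable — a pair clashes when both reach the same state with identical unread suffix — and to a fresh state only if none does.
a: 0a undefined. 0a->0: ok.
b: 0b undefined. 0b->0: no, b/a meet in 0. Open state 1: 0b->1.
c: 0c undefined. 0c->0: no, b/acb meet in 1. 0c->1: ok.
bb: 1b undefined. 1b->0: no, b/abbb meet in 1. 1b->1: no, b/acb meet in 1. Open state 2: 1b->2.
bc: 1c undefined. 1c->0: no, b/bcb meet in 1. 1c->1: no, b/acc meet in 1. 1c->2: ok.
ca: 1a undefined. 1a->0: ok.
bba: 2a undefined. 2a->0: no, b/bcac meet in 1. 2a->1: ok.
bbc: 2c undefined. 2c->0: no, b/bbcb meet in 1. 2c->1: ok.
bcb: 2b undefined. 2b->0: ok.
All examples now run through 3 states with every (state, symbol) defined. Accept strings end in {1}, Reject strings end in {0,2}; accept={1}.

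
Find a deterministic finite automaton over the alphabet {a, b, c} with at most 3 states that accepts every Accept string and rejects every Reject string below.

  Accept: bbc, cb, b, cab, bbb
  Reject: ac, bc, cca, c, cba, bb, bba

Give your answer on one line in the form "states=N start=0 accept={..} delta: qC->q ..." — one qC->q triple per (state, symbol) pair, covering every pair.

states=3 start=0 accept={1} delta: 0a->0 0b->1 0c->0 1a->0 1b->2 1c->0 2a->0 2b->1 2c->1

State merging on the prefix tree: take the shortest (then alphabetical) example prefix whose next move is undefined and point that move at state 0, else 1, else 2, ...; a target is out if some Accept/Reject pair would then sit in one state with the same input left (inseparable). If every existing state is out, open a new one.
a: 0a undefined. 0a->0: ok.
b: 0b undefined. 0b->0: no, bbc/ac meet in 0 with "c" left. Open state 1: 0b->1.
c: 0c undefined. 0c->0: ok.
bb: 1b undefined. 1b->0: no, bbc/ac meet in 0. 1b->1: no, bbc/bc meet in 1 with "c" left. Open state 2: 1b->2.
bc: 1c undefined. 1c->0: ok.
bba: 2a undefined. 2a->0: ok.
bbb: 2b undefined. 2b->0: no, bbb/ac meet in 0. 2b->1: ok.
bbc: 2c undefined. 2c->0: no, bbc/ac meet in 0. 2c->1: ok.
cba: 1a undefined. 1a->0: ok.
All examples now run through 3 states with every (state, symbol) defined. Accept strings end in {1}, Reject strings end in {0,2}; accept={1}.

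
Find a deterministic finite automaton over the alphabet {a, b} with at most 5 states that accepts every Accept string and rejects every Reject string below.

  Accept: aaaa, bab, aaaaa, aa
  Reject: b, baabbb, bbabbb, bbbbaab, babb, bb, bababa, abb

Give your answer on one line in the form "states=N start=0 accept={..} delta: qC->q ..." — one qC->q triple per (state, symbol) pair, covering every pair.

Grow the machine one transition at a time. Run the examples from 0; the earliest place one falls off (shortest prefix, ties alphabetical) gets sent to the lowest-numbered state that keeps every Accept/Reject pair distinguishable — a pair clashes when both reach the same state with identical unread suffix — and to a fresh state only if none does.
a: 0a undefined. 0a->0: ok.
b: 0b undefined. 0b->0: no, aaaa/b meet in 0. Open state 1: 0b->1.
ba: 1a undefined. 1a->0: no, aaaa/bababa meet in 0. 1a->1: no, bab/bb meet in 1 with "b" left. Open state 2: 1a->2.
bb: 1b undefined. 1b->0: no, aaaa/bb meet in 0. 1b->1: ok.
baa: 2a undefined. 2a->0: ok.
bab: 2b undefined. 2b->0: ok.
All examples now run through 3 states with every (state, symbol) defined. Accept strings end in {0}, Reject strings end in {1,2}; accept={0}.

states=3 start=0 accept={0} delta: 0a->0 0b->1 1a->2 1b->1 2a->0 2b->0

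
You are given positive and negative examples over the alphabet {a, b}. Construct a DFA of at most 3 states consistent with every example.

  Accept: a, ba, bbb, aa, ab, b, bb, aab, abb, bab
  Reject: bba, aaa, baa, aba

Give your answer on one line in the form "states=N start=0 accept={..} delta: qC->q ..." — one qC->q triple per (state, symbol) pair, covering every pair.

Fold the examples into a partial DFA from state 0: repeatedly fix the first undefined (state, symbol) met by the shortest-then-alphabetical prefix, trying targets in increasing order and rejecting any under which an Accept and a Reject string meet in one state with the same remainder; add a state when all current targets are rejected. Accepting states are where Accept strings end.
a: 0a undefined. 0a->0: no, a/aaa meet in 0. Open state 1: 0a->1.
b: 0b undefined. 0b->0: no, a/bba meet in 1. 0b->1: ok.
aa: 1a undefined. 1a->0: no, a/aaa meet in 1. 1a->1: no, a/aaa meet in 1. Open state 2: 1a->2.
ab: 1b undefined. 1b->0: no, a/bba meet in 1. 1b->1: no, ba/bba meet in 2. 1b->2: ok.
aaa: 2a undefined. 2a->0: ok.
aab: 2b undefined. 2b->0: no, bbb/bba meet in 0. 2b->1: ok.
All examples now run through 3 states with every (state, symbol) defined. Accept strings end in {1,2}, Reject strings end in {0}; accept={1,2}.

states=3 start=0 accept={1,2} delta: 0a->1 0b->1 1a->2 1b->2 2a->0 2b->1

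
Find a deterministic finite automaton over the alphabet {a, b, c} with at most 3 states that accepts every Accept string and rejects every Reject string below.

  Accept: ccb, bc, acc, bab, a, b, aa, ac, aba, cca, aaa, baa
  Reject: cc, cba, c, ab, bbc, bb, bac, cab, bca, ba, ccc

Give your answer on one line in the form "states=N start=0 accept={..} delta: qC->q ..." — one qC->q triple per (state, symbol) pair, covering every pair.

states=3 start=0 accept={1,2} delta: 0a->1 0b->2 0c->0 1a->1 1b->0 1c->1 2a->0 2b->0 2c->2

Grow the machine one transition at a time. Run the examples from 0; the earliest place one falls off (shortest prefix, ties alphabetical) gets sent to the lowest-numbered state that keeps every Accept/Reject pair distinguishable — a pair clashes when both reach the same state with identical unread suffix — and to a fresh state only if none does.
a: 0a undefined. 0a->0: no, acc/cc meet in 0 with "cc" left. Open state 1: 0a->1.
b: 0b undefined. 0b->0: no, bc/c meet in 0 with "c" left. 0b->1: no, aa/ba meet in 1 with "a" left. Open state 2: 0b->2.
c: 0c undefined. 0c->0: ok.
aa: 1a undefined. 1a->0: no, aa/cc meet in 0. 1a->1: ok.
ab: 1b undefined. 1b->0: ok.
ac: 1c undefined. 1c->0: no, acc/cc meet in 0. 1c->1: ok.
ba: 2a undefined. 2a->0: ok.
bb: 2b undefined. 2b->0: ok.
bc: 2c undefined. 2c->0: no, bc/cc meet in 0. 2c->1: no, bc/bca meet in 1. 2c->2: ok.
All examples now run through 3 states with every (state, symbol) defined. Accept strings end in {1,2}, Reject strings end in {0}; accept={1,2}.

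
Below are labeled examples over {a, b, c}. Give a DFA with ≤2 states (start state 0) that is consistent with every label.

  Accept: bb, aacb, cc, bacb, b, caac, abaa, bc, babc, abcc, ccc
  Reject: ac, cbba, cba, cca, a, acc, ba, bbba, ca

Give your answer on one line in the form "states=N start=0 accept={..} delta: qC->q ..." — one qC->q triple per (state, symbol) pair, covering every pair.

State merging on the prefix tree: take the shortest (then alphabetical) example prefix whose next move is undefined and point that move at state 0, else 1, else 2, ...; a target is out if some Accept/Reject pair would then sit in one state with the same input left (inseparable). If every existing state is out, open a new one.
a: 0a undefined. 0a->0: no, cc/acc meet in 0 with "cc" left. Open state 1: 0a->1.
b: 0b undefined. 0b->0: ok.
c: 0c undefined. 0c->0: ok.
aa: 1a undefined. 1a->0: ok.
ab: 1b undefined. 1b->0: ok.
ac: 1c undefined. 1c->0: no, bb/ac meet in 0. 1c->1: ok.
All examples now run through 2 states with every (state, symbol) defined. Accept strings end in {0}, Reject strings end in {1}; accept={0}.

states=2 start=0 accept={0} delta: 0a->1 0b->0 0c->0 1a->0 1b->0 1c->1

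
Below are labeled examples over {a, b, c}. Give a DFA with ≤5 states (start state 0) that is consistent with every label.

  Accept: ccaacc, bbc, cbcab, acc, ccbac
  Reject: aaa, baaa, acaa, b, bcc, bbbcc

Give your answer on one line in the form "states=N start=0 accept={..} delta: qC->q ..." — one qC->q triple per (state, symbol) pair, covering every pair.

Fold the examples into a partial DFA from state 0: repeatedly fix the first undefined (state, symbol) met by the shortest-then-alphabetical prefix, trying targets in increasing order and rejecting any under which an Accept and a Reject string meet in one state with the same remainder; add a state when all current targets are rejected. Accepting states are where Accept strings end.
a: 0a undefined. 0a->0: ok.
b: 0b undefined. 0b->0: no, acc/bcc meet in 0 with "cc" left. Open state 1: 0b->1.
c: 0c undefined. 0c->0: no, ccaacc/aaa meet in 0. 0c->1: ok.
ba: 1a undefined. 1a->0: ok.
bb: 1b undefined. 1b->0: no, bbc/b meet in 1. 1b->1: ok.
bc: 1c undefined. 1c->0: no, ccaacc/aaa meet in 0. 1c->1: no, ccaacc/b meet in 1. Open state 2: 1c->2.
bcc: 2c undefined. 2c->0: ok.
cca: 2a undefined. 2a->0: no, cbcab/b meet in 1. 2a->1: no, cbcab/b meet in 1. 2a->2: no, ccaacc/b meet in 1. Open state 3: 2a->3.
ccb: 2b undefined. 2b->0: no, ccbac/b meet in 1. 2b->1: no, ccbac/b meet in 1. 2b->2: ok.
ccaa: 3a undefined. 3a->0: ok.
cbcab: 3b undefined. 3b->0: no, cbcab/aaa meet in 0. 3b->1: no, cbcab/b meet in 1. 3b->2: ok.
ccbac: 3c undefined. 3c->0: no, ccbac/aaa meet in 0. 3c->1: no, ccbac/b meet in 1. 3c->2: ok.
All examples now run through 4 states with every (state, symbol) defined. Accept strings end in {2}, Reject strings end in {0,1}; accept={2}.

states=4 start=0 accept={2} delta: 0a->0 0b->1 0c->1 1a->0 1b->1 1c->2 2a->3 2b->2 2c->0 3a->0 3b->2 3c->2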